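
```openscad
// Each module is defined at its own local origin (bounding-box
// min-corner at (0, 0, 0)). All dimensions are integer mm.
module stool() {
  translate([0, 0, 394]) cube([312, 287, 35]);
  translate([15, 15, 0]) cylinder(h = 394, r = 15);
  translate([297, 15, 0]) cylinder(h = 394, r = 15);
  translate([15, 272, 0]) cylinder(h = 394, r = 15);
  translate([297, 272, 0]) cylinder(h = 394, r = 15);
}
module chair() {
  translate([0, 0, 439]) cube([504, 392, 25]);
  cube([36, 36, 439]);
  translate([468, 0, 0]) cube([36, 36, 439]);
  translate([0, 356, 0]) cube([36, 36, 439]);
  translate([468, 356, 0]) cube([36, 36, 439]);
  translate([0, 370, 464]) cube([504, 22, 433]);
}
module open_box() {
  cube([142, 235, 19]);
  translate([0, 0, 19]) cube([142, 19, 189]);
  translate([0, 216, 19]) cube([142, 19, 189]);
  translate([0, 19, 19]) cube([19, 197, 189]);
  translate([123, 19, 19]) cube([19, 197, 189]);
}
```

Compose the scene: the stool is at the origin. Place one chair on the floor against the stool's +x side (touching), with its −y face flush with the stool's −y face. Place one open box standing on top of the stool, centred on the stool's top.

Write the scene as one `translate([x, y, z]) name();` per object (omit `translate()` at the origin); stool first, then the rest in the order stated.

stool();
translate([312, 0, 0]) chair();
translate([85, 26, 429]) open_box();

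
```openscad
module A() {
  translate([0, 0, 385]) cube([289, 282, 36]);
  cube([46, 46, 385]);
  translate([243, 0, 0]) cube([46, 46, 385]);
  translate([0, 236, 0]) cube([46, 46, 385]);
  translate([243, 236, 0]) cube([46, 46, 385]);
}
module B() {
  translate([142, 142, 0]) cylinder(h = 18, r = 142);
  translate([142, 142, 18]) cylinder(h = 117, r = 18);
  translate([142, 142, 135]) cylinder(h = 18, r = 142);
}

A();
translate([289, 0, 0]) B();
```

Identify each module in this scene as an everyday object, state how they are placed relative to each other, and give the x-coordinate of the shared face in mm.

A is a stool. B is a spool. The spool is against the stool's +x side, with their −y faces flush. The x-coordinate of the shared face is 289 mm.

The stool's +x face and the spool's −x face are both at x = 289 mm.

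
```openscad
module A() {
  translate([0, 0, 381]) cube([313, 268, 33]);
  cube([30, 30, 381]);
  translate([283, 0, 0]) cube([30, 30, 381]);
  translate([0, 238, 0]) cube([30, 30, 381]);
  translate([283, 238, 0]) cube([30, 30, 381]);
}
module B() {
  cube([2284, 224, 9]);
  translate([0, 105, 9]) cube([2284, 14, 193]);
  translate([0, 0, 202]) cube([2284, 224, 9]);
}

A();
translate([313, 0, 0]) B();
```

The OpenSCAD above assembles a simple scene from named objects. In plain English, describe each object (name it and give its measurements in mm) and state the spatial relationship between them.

A is a four-legged stool. The seat is 313×268 mm, 33 mm thick, top at z = 414 mm. It stands on four square legs, each 30×30 mm in cross-section, from z = 0 to the seat underside, each flush with a corner of the seat.

B is an I-beam lying along x, 2284 mm long. Overall section height 211 mm. Two flanges 224 mm wide (y) and 9 mm thick, one on the floor and one at the top; a web 14 mm thick runs between them, centred on the flange width.

The I-beam is against the stool's +x side, with their −y faces flush.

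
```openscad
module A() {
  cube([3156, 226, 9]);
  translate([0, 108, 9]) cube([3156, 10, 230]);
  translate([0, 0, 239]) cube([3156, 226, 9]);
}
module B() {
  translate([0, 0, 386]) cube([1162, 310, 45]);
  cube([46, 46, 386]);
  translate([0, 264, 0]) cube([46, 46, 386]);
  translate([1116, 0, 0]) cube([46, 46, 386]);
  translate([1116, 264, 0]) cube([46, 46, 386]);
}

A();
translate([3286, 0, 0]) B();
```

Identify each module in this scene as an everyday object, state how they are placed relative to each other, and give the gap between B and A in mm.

The bench's nearest face is 130 mm from the I-beam's +x face.

A is an I-beam. B is a bench. The bench is on the floor beside the I-beam on its +x side. The gap between the bench and the I-beam is 130 mm.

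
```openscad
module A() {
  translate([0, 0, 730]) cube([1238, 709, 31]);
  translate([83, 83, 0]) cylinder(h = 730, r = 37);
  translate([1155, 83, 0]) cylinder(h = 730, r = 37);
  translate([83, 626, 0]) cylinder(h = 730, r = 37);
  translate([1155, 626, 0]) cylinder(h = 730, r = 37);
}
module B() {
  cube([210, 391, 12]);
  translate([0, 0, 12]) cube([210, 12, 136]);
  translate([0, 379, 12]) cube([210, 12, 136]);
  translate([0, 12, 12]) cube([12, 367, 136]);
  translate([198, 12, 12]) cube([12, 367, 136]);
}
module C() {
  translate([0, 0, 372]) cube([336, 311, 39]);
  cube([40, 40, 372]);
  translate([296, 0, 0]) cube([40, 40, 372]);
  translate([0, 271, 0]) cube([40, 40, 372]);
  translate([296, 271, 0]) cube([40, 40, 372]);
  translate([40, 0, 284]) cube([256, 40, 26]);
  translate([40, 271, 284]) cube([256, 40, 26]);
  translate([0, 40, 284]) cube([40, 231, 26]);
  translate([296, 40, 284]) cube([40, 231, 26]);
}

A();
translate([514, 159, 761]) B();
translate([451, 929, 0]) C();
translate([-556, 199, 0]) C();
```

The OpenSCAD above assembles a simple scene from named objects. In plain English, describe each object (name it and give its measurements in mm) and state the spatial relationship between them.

A is a table with a 1238×709 mm rectangular top, 31 mm thick, top surface at z = 761 mm, supported by four round legs of 74 mm diameter, each leg's bounding box inset 46 mm from the nearest pair of top edges, running from the floor.

B is an open storage box with external size 210×391×148 mm and wall thickness 12 mm (the base is also 12 mm thick). The base covers the whole footprint; the four walls stand on the base, with the y-facing walls full-width and the x-facing walls fitting between their inner faces.

C is a four-legged stool. The seat is 336×311 mm, 39 mm thick, top at z = 411 mm. It stands on four square legs, each 40×40 mm in cross-section, from z = 0 to the seat underside, each flush with a corner of the seat. Four stretchers, 40 mm wide and 26 mm tall, connect adjacent legs with their undersides at z = 284 mm, each running between the inner faces of the legs it joins and aligned with the legs' outer faces on the other axis.

The open box is on top of the table, centred. Two stools sit around the table at the +y, −x sides.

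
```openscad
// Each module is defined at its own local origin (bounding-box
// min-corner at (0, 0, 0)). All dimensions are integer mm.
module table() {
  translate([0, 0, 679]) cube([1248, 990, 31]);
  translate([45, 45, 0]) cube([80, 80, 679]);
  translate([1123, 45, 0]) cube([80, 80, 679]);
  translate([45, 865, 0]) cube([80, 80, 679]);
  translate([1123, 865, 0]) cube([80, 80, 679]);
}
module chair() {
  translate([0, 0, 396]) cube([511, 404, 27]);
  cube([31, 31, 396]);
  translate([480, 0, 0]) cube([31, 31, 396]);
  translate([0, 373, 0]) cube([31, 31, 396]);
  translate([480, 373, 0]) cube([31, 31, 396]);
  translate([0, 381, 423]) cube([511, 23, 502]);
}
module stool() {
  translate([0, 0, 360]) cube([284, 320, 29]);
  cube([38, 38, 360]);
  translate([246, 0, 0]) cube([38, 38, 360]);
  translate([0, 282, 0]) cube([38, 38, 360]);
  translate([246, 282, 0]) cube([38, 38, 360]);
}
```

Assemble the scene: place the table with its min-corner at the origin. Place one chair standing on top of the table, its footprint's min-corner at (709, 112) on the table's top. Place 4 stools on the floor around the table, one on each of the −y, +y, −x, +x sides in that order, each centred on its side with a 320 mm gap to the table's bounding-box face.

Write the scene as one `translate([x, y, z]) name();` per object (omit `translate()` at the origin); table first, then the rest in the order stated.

table();
translate([709, 112, 710]) chair();
translate([482, -640, 0]) stool();
translate([482, 1310, 0]) stool();
translate([-604, 335, 0]) stool();
translate([1568, 335, 0]) stool();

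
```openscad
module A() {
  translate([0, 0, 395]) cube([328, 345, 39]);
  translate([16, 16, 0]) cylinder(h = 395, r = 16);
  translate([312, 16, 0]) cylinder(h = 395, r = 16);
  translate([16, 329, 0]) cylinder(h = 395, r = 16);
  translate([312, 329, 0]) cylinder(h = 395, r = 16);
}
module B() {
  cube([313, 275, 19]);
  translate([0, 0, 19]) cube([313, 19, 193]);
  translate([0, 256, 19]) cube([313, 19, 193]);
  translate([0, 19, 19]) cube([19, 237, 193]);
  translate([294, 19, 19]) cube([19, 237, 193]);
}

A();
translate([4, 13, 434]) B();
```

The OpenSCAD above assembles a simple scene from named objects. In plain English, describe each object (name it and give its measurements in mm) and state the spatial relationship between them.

A is a four-legged stool. The seat is a 328×345×39 mm slab whose top surface is at z = 434 mm; four round legs, each 32 mm in diameter, run from the floor (z = 0) to the underside of the seat, each leg's axis is inset half a diameter from the nearest pair of seat edges (so the leg's bounding box is flush with the corner).

B is an open-topped rectangular box: outside dimensions 313×275×212 mm, with a uniform wall and base thickness of 19 mm. The base is a full 313×275 slab on the floor; four walls sit on top of the base. The front and back walls (the −y and +y sides) span the full width; the two side walls fit between them.

The open box is on top of the stool.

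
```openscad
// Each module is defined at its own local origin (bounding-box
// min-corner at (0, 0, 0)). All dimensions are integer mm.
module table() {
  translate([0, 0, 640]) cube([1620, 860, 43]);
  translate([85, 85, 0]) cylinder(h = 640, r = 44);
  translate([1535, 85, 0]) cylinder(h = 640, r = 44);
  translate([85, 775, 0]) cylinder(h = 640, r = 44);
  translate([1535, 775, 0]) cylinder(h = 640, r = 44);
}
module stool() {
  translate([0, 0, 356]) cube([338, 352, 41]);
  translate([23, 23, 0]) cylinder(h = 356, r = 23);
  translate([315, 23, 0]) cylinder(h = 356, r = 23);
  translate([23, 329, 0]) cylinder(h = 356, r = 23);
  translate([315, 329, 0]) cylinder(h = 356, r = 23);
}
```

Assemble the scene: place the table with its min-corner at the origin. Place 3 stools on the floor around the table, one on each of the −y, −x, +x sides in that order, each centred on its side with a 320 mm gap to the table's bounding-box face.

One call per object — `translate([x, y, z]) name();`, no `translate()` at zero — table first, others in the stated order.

table();
translate([641, -672, 0]) stool();
translate([-658, 254, 0]) stool();
translate([1940, 254, 0]) stool();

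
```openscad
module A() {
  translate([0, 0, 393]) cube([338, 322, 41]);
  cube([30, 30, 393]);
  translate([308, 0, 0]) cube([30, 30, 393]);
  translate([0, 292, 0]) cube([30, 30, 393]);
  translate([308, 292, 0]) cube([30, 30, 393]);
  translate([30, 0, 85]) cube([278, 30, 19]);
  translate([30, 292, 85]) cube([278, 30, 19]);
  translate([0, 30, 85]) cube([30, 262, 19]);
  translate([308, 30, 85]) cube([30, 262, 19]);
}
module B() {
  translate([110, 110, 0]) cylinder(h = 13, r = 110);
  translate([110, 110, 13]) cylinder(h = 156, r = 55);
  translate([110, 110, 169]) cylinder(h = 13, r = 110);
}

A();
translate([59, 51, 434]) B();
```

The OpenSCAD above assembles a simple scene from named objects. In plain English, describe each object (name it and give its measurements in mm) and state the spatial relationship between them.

A is a four-legged stool. The seat is a 338×322×41 mm slab whose top surface is at z = 434 mm; four square legs, each 30×30 mm in cross-section, run from the floor (z = 0) to the underside of the seat, each flush with a corner of the seat. Four stretchers, 30 mm wide and 19 mm tall, connect adjacent legs with their undersides at z = 85 mm, each running between the inner faces of the legs it joins and aligned with the legs' outer faces on the other axis.

B is a spool: two coaxial disc flanges of radius 110 mm and thickness 13 mm, joined by a core cylinder of radius 55 mm and height 156 mm. The lower flange rests on z = 0 and the three cylinders share a vertical axis.

The spool is on top of the stool, centred.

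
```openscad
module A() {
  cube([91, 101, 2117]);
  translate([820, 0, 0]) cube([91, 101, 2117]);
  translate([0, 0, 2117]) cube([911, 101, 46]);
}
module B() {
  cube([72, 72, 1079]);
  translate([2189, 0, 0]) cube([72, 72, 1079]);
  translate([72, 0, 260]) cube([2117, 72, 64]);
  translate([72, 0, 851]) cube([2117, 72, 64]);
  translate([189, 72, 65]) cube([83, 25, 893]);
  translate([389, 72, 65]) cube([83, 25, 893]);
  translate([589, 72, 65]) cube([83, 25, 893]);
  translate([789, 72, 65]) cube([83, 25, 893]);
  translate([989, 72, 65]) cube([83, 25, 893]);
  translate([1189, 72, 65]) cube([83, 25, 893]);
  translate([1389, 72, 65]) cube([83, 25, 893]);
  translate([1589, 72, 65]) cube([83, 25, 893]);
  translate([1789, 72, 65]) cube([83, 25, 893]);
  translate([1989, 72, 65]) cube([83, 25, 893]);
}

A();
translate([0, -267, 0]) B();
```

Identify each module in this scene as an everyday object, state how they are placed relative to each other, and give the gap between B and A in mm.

The fence section's nearest face is 170 mm from the door frame's −y face.

A is a door frame. B is a fence section. The fence section is on the floor beside the door frame on its −y side. The gap between the fence section and the door frame is 170 mm.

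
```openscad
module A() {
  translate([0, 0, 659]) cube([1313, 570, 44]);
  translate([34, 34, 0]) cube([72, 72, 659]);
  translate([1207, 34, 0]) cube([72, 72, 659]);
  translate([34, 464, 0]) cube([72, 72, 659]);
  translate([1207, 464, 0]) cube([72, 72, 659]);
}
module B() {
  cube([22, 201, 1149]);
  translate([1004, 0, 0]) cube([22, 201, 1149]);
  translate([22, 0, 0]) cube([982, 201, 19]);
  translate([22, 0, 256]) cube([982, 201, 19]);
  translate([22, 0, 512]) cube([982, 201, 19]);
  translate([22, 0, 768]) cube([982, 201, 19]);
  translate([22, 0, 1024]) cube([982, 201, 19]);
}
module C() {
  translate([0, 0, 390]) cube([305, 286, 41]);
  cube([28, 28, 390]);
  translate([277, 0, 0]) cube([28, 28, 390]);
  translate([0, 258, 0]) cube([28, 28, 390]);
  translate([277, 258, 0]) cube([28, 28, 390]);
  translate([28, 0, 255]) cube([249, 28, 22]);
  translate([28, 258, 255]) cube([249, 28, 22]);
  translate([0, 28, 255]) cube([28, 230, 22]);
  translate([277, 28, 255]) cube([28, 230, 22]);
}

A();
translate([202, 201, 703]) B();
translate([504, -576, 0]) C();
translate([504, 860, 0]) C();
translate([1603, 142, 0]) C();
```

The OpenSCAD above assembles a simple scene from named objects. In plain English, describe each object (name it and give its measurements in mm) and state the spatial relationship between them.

A is a table: top 1313 mm (x) × 570 mm (y), 44 mm thick, upper face at z = 703 mm, on four 72×72 mm square legs, each inset 34 mm from the nearest pair of top edges, running from z = 0 to the bottom of the top.

B is a bookshelf 1026 mm wide overall, 201 mm deep and 1149 mm tall. The two sides are 22 mm thick vertical panels. 5 horizontal shelves of 19 mm thickness span between the inner faces of the sides; the lowest shelf sits on the floor and shelves are stacked with a clear vertical gap of 237 mm between each pair.

C is a four-legged stool. The seat is a 305×286×41 mm slab whose top surface is at z = 431 mm; four square legs, each 28×28 mm in cross-section, run from the floor (z = 0) to the underside of the seat, each flush with a corner of the seat. Four stretchers, 28 mm wide and 22 mm tall, connect adjacent legs with their undersides at z = 255 mm, each running between the inner faces of the legs it joins and aligned with the legs' outer faces on the other axis.

The bookshelf is on top of the table. Three stools sit around the table at the −y, +y, +x sides.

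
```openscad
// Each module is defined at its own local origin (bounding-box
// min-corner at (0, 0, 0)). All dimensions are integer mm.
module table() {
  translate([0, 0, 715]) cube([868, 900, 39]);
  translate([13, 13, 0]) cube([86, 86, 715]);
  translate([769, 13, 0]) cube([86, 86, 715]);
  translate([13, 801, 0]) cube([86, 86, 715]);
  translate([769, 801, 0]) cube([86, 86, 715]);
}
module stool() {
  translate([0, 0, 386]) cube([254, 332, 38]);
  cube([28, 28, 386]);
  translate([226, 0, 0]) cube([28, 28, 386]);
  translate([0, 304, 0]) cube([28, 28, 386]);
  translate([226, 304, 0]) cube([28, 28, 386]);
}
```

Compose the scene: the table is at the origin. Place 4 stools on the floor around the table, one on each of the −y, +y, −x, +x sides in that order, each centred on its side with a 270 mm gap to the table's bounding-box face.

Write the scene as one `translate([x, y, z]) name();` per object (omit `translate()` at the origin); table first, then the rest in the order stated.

table();
translate([307, -602, 0]) stool();
translate([307, 1170, 0]) stool();
translate([-524, 284, 0]) stool();
translate([1138, 284, 0]) stool();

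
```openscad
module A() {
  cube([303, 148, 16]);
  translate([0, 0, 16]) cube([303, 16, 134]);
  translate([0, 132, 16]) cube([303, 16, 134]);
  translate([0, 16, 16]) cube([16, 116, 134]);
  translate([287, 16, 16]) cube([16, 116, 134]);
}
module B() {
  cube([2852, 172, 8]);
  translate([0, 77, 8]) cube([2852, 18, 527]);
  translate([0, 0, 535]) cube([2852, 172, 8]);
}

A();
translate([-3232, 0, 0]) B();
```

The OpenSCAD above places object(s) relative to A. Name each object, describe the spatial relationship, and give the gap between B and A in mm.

The I-beam's nearest face is 380 mm from the open box's −x face.

A is an open box. B is an I-beam. The I-beam is on the floor beside the open box on its −x side. The gap between the I-beam and the open box is 380 mm.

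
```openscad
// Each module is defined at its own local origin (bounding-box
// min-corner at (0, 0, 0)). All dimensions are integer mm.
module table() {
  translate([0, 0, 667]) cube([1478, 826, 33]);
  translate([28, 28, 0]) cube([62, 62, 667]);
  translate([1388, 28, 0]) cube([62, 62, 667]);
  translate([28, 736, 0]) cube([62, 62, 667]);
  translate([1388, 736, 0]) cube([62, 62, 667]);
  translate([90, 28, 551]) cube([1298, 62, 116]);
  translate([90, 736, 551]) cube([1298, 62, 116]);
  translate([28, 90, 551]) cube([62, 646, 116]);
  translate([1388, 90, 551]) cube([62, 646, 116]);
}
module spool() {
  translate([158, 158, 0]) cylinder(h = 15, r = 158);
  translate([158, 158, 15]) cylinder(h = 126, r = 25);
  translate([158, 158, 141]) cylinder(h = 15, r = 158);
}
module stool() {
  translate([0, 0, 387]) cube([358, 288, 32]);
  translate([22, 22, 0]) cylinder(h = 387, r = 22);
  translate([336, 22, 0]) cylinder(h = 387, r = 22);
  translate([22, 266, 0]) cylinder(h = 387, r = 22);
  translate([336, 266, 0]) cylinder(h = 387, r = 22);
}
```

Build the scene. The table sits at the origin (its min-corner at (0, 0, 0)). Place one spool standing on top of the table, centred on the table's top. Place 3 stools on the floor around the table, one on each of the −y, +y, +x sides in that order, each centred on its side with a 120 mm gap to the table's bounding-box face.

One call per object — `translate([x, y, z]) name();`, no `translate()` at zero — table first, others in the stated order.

table();
translate([581, 255, 700]) spool();
translate([560, -408, 0]) stool();
translate([560, 946, 0]) stool();
translate([1598, 269, 0]) stool();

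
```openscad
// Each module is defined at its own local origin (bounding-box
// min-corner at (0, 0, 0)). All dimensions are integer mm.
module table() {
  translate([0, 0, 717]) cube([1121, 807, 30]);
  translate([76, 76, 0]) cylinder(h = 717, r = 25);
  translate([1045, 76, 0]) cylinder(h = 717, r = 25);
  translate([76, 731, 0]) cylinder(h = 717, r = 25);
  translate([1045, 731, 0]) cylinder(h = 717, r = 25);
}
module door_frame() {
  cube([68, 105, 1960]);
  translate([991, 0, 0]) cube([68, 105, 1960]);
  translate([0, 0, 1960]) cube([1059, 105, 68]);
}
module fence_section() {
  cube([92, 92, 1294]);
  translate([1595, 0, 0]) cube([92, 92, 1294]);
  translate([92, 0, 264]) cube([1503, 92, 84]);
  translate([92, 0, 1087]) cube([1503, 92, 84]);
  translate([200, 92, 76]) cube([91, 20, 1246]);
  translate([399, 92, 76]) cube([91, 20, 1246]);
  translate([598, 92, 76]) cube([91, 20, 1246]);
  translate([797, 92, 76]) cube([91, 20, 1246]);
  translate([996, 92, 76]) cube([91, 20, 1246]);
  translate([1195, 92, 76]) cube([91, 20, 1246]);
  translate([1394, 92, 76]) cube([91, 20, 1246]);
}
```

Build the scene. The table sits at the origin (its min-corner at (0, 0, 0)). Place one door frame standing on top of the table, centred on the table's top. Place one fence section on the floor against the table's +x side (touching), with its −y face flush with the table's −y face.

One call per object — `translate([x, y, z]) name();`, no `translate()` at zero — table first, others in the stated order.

table();
translate([31, 351, 747]) door_frame();
translate([1121, 0, 0]) fence_section();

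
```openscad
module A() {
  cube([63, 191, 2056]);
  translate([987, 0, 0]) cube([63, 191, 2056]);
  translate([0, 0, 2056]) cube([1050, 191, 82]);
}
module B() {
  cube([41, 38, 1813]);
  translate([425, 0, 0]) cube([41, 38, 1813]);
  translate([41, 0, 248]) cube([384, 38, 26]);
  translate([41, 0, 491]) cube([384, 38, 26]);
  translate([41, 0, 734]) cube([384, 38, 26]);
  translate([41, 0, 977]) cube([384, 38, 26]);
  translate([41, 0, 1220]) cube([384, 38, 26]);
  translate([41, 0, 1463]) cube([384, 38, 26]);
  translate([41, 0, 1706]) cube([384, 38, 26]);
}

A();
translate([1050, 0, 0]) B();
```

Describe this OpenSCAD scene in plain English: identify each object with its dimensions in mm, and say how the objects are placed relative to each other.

A is a door frame. The clear opening is 924 mm wide and 2056 mm high. Two 63 mm wide jambs, 191 mm deep, stand either side of the opening from the floor to the top of the opening. A 82 mm thick head sits across the top of both jambs, spanning the full outside width of the frame.

B is a wooden ladder with two side rails of 41×38 mm section and 1813 mm height, set 466 mm apart overall. Between them run 7 rectangular rungs (38 mm deep, 26 mm thick), front faces flush with the rails' −y face. The bottom of the first rung is 248 mm above the floor and each subsequent rung is 243 mm higher than the one below.

The ladder is against the door frame's +x side, with their −y faces flush.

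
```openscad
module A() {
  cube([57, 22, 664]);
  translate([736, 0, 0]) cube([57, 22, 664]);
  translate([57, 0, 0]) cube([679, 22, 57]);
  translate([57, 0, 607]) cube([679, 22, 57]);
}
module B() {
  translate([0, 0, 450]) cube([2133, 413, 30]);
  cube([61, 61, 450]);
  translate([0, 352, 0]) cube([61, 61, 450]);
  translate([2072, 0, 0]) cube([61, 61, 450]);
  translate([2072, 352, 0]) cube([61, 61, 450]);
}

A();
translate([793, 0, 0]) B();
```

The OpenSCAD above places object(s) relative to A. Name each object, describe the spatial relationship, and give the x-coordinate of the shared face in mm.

The picture frame's +x face and the bench's −x face are both at x = 793 mm.

A is a picture frame. B is a bench. The bench is against the picture frame's +x side, with their −y faces flush. The x-coordinate of the shared face is 793 mm.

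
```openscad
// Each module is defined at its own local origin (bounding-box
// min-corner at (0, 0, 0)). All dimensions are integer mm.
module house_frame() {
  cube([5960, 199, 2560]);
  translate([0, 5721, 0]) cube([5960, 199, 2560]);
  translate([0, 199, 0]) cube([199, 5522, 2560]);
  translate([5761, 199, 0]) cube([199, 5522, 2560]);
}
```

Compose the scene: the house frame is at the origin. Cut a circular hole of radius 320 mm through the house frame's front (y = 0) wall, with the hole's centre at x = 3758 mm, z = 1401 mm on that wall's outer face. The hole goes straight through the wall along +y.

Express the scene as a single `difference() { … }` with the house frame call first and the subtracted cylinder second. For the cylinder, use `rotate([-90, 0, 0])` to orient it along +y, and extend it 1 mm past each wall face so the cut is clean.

difference() {
  house_frame();
  translate([3758, -1, 1401]) rotate([-90, 0, 0]) cylinder(h = 201, r = 320);
}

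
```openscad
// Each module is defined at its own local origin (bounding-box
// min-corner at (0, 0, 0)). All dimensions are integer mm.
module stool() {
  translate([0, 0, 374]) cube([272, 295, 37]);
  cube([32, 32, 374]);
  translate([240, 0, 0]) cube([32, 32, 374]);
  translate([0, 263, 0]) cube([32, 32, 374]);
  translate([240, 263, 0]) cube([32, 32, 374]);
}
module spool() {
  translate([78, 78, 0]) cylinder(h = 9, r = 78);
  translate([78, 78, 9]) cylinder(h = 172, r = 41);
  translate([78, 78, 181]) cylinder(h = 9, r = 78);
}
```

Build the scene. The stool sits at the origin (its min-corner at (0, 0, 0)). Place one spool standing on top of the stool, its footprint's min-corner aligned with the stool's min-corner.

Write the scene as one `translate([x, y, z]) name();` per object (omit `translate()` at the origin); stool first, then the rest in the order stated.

stool();
translate([0, 0, 411]) spool();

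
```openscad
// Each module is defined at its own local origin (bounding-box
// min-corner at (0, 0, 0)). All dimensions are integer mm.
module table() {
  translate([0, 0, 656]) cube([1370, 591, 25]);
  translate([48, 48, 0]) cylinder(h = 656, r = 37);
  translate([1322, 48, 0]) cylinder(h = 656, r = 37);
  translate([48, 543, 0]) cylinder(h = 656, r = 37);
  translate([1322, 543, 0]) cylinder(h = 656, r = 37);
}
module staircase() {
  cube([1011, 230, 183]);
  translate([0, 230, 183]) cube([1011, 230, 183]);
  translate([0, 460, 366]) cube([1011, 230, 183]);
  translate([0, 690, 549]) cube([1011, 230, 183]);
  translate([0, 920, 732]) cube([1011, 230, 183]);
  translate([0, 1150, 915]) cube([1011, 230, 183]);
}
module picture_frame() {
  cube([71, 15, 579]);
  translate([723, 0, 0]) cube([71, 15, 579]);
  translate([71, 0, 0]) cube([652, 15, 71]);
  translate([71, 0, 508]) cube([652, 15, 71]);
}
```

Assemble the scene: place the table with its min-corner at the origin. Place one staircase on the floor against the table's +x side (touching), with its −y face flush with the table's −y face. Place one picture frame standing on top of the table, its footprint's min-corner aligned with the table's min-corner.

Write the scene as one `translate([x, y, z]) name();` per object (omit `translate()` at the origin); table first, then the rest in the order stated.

table();
translate([1370, 0, 0]) staircase();
translate([0, 0, 681]) picture_frame();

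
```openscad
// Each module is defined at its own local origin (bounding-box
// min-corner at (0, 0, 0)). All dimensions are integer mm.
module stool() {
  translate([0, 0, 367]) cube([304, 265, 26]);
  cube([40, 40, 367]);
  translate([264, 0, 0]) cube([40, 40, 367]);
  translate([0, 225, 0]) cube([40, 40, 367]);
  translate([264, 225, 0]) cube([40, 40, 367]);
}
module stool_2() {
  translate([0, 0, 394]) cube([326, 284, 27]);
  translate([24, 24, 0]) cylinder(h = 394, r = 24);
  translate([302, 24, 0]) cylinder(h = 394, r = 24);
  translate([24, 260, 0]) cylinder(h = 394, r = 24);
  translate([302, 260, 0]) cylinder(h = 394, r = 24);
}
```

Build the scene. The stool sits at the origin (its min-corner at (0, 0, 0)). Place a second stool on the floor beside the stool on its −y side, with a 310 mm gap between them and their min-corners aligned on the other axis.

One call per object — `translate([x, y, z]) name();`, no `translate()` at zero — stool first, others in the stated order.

stool();
translate([0, -594, 0]) stool_2();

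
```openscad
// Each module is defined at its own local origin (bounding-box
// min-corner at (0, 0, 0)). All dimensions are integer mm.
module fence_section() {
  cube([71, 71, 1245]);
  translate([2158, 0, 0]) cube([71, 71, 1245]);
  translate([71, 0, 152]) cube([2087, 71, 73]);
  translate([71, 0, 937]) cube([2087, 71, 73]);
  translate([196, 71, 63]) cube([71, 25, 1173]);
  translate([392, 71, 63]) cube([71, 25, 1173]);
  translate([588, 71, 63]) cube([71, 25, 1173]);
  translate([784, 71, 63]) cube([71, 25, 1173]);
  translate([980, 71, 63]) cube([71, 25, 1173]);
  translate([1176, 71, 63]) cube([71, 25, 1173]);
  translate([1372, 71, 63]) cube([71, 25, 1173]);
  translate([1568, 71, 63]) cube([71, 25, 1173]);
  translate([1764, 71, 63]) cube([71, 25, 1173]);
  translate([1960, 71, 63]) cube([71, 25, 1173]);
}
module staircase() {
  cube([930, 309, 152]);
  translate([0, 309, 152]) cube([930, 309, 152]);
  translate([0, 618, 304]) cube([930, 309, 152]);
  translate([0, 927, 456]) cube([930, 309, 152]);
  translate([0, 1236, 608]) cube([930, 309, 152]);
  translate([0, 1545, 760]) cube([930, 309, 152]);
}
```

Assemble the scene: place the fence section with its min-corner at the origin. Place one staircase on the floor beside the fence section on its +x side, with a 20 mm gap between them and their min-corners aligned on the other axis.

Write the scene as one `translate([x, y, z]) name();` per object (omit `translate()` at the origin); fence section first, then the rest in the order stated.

fence_section();
translate([2249, 0, 0]) staircase();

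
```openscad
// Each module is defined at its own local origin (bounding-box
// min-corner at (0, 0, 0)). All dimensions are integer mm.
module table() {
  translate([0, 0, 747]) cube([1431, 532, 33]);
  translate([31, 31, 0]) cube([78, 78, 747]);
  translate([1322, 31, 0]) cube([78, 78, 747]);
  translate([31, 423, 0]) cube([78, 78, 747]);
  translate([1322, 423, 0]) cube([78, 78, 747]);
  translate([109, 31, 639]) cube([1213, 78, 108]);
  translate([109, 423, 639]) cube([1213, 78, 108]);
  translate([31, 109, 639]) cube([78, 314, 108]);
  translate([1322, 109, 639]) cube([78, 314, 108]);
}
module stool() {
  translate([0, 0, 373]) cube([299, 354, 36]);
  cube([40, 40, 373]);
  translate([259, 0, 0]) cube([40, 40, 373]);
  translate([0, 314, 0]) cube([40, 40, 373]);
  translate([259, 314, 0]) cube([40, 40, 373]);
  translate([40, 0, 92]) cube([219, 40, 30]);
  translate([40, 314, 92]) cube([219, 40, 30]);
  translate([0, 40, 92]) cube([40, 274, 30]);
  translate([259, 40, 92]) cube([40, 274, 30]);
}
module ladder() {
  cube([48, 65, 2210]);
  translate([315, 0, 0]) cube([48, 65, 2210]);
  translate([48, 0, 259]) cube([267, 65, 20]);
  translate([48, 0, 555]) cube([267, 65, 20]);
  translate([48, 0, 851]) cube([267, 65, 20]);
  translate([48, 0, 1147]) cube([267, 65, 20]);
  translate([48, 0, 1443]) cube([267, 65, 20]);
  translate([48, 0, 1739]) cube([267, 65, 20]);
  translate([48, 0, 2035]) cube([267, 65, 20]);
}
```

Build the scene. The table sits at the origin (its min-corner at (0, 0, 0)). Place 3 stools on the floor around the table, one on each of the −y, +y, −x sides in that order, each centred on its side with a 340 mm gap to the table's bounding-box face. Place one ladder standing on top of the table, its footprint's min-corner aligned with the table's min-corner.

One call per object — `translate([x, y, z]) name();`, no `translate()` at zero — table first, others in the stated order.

table();
translate([566, -694, 0]) stool();
translate([566, 872, 0]) stool();
translate([-639, 89, 0]) stool();
translate([0, 0, 780]) ladder();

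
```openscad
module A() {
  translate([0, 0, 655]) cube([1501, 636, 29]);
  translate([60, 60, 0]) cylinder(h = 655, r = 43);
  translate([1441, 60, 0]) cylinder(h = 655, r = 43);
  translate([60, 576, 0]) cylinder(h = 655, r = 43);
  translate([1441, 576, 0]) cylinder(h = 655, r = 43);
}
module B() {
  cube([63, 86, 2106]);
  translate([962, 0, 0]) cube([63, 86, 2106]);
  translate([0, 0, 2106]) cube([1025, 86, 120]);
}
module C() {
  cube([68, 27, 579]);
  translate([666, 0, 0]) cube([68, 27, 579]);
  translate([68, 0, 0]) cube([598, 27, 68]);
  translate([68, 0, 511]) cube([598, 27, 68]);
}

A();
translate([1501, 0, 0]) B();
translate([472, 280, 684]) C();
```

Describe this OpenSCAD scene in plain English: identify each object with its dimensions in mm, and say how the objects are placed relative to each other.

A is a table with a 1501×636 mm rectangular top, 29 mm thick, top surface at z = 684 mm, supported by four round legs of 86 mm diameter, each leg's bounding box inset 17 mm from the nearest pair of top edges, running from the floor.

B is a door frame. The clear opening is 899 mm wide and 2106 mm high. Two 63 mm wide jambs, 86 mm deep, stand either side of the opening from the floor to the top of the opening. A 120 mm thick head sits across the top of both jambs, spanning the full outside width of the frame.

C is a picture frame with a 598×443 mm rectangular opening (x by z) and a uniform 68 mm border on every side. Frame depth is 27 mm along y. It is built from two vertical stiles running the full outside height and two horizontal rails spanning the gap between the stiles.

The door frame is against the table's +x side, with their −y faces flush. The picture frame is on top of the table.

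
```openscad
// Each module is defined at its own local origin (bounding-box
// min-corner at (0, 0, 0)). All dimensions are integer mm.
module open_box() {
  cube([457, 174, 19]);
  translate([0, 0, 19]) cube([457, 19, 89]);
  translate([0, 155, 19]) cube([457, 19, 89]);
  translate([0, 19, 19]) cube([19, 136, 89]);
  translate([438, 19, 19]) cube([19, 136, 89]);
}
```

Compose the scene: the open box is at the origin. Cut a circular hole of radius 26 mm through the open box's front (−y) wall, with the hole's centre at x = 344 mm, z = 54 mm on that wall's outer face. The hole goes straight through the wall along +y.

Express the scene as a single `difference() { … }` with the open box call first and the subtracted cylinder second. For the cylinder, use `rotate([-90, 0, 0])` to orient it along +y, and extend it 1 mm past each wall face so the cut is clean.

difference() {
  open_box();
  translate([344, -1, 54]) rotate([-90, 0, 0]) cylinder(h = 21, r = 26);
}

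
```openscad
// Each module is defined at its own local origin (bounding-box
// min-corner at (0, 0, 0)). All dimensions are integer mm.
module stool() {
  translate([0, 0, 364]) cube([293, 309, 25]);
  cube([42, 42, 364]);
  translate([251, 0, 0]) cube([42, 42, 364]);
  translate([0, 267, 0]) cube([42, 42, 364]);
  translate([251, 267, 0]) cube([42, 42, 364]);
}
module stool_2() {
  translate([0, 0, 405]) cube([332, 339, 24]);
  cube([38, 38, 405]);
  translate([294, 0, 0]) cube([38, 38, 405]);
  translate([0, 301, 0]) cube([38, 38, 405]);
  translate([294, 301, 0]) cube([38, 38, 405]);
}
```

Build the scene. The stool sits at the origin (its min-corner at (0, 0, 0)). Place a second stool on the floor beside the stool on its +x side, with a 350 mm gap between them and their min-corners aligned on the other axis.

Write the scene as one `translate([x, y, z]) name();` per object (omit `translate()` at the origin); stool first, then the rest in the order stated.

stool();
translate([643, 0, 0]) stool_2();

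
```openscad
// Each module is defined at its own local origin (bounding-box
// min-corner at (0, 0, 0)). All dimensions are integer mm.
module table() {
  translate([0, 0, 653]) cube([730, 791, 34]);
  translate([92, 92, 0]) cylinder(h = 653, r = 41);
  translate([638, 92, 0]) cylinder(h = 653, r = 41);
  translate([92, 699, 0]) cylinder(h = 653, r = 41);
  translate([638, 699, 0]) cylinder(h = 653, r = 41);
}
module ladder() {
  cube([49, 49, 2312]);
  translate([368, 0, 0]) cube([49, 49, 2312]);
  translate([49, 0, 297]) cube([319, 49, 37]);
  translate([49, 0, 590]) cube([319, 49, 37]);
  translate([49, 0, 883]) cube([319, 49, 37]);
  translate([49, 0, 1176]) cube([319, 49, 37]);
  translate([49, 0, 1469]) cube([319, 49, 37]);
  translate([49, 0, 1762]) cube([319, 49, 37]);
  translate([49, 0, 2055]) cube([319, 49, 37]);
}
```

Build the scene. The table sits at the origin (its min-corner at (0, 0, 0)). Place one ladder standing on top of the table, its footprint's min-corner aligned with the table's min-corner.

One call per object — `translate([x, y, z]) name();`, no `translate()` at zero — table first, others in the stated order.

table();
translate([0, 0, 687]) ladder();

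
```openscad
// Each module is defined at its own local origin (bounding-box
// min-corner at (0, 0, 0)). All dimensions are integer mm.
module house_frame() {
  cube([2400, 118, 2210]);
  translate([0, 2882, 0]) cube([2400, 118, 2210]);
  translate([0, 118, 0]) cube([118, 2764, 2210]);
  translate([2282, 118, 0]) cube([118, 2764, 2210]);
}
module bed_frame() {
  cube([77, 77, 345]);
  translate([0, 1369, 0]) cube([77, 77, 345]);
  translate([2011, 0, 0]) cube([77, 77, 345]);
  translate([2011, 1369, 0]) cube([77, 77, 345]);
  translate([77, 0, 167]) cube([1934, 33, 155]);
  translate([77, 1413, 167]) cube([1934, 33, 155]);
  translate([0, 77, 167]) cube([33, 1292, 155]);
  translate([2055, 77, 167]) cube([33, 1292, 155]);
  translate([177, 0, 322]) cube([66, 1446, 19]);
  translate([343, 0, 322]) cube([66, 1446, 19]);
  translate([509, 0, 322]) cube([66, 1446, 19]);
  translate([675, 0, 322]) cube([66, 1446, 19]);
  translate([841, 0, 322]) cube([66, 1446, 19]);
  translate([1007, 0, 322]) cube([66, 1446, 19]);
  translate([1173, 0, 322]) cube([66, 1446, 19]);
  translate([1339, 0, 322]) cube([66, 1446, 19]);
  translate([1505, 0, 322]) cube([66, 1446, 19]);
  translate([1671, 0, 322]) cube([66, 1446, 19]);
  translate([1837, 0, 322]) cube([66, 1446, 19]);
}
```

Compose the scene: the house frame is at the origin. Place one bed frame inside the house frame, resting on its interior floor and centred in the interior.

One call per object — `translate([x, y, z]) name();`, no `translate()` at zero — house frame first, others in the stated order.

house_frame();
translate([156, 777, 0]) bed_frame();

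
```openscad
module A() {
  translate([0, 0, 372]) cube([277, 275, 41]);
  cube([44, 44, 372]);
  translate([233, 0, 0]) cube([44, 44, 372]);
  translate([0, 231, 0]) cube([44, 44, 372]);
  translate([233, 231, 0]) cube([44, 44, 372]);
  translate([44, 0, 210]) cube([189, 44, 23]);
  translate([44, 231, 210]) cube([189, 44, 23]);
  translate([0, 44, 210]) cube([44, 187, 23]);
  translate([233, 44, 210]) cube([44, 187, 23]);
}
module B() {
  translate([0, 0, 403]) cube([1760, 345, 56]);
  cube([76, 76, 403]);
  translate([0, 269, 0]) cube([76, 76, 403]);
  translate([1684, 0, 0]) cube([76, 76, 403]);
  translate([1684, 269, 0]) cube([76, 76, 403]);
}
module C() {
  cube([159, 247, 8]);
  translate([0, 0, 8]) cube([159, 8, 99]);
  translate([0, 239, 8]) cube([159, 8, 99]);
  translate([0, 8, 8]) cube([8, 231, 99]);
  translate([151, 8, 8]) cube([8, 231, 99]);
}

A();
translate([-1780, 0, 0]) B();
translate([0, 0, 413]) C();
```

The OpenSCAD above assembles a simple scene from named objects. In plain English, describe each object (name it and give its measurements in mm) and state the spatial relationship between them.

A is a simple wooden stool: a rectangular seat 277 mm (x) by 275 mm (y), 41 mm thick, top face at z = 413 mm, on four square legs, each 44×44 mm in cross-section. The legs rest on z = 0, each flush with a corner of the seat. Four stretchers, 44 mm wide and 23 mm tall, connect adjacent legs with their undersides at z = 210 mm, each running between the inner faces of the legs it joins and aligned with the legs' outer faces on the other axis.

B is a bench: a 1760×345 mm seat slab, 56 mm thick, top at z = 459 mm, on four 76×76 mm square legs flush with the seat corners and standing on z = 0.

C is an open-topped rectangular box: outside dimensions 159×247×107 mm, with a uniform wall and base thickness of 8 mm. The base is a full 159×247 slab on the floor; four walls sit on top of the base. The front and back walls (the −y and +y sides) span the full width; the two side walls fit between them.

The bench is on the floor beside the stool on its −x side. The open box is on top of the stool.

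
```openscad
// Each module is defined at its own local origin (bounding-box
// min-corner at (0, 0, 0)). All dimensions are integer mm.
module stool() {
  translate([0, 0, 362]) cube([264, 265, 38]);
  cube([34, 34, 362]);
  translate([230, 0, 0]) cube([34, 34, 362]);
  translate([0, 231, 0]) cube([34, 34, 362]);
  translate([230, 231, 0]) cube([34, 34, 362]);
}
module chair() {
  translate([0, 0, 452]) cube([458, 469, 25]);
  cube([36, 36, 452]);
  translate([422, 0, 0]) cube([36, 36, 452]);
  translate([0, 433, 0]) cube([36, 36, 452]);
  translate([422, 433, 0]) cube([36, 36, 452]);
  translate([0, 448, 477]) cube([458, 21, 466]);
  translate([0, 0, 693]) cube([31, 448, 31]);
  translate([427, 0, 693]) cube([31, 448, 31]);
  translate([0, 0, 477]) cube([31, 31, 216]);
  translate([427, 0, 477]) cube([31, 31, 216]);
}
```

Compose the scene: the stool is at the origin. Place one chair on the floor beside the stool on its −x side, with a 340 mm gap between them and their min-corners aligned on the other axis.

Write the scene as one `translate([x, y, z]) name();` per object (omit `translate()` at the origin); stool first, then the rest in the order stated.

stool();
translate([-798, 0, 0]) chair();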